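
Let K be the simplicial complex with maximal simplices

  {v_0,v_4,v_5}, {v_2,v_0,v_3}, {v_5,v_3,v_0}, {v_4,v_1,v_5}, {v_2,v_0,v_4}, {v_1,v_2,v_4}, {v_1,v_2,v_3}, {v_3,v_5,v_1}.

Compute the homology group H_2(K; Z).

Order the vertices as v_0 < v_1 < v_2 < v_3 < v_4 < v_5. Listing each simplex with vertices in this order, K has dimension 2 with simplices:

  0-simplices (6): [v_0], [v_1], [v_2], [v_3], [v_4], [v_5]
  1-simplices (12): [v_0,v_2], [v_0,v_3], [v_0,v_4], [v_0,v_5], [v_1,v_2], [v_1,v_3], [v_1,v_4], [v_1,v_5], [v_2,v_3], [v_2,v_4], [v_3,v_5], [v_4,v_5]
  2-simplices (8): [v_0,v_2,v_3], [v_0,v_2,v_4], [v_0,v_3,v_5], [v_0,v_4,v_5], [v_1,v_2,v_3], [v_1,v_2,v_4], [v_1,v_3,v_5], [v_1,v_4,v_5]

Hence C_0 ≅ Z^6, C_1 ≅ Z^12, C_2 ≅ Z^8.

The boundary map ∂_1: C_1 → C_0 sends each edge [p,q] (with p < q) to q − p. For instance
  ∂[v_1,v_2] = [v_2] − [v_1].
As a 6×12 matrix over Z this has rank 5, with invariant factors (1,1,1,1,1).

Boundary ∂_2: C_2 → C_1 acts by ∂[p,q,r] = [q,r] − [p,r] + [p,q]. For instance
  ∂[v_0,v_4,v_5] = [v_4,v_5] − [v_0,v_5] + [v_0,v_4],
  ∂[v_1,v_3,v_5] = [v_3,v_5] − [v_1,v_5] + [v_1,v_3].
This gives a 12×8 integer matrix of rank 7; reducing to Smith normal form yields diagonal entries (1,1,1,1,1,1,1).

Reading off H_k = ker ∂_k / im ∂_{k+1}:

  H_2: rank ker ∂_2 − rank ∂_3 = (8 − 7) − 0 = 1, and there is no ∂_3, so H_2 ≅ Z.

H_2 = Z.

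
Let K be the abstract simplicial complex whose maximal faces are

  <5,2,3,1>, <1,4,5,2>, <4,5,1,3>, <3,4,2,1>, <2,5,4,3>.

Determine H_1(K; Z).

Order the vertices as 1 < 2 < 3 < 4 < 5. Listing each simplex with vertices in this order, K has dimension 3 with simplices:

  0-simplices (5): [1], [2], [3], [4], [5]
  1-simplices (10): [1,2], [1,3], [1,4], [1,5], [2,3], [2,4], [2,5], [3,4], [3,5], [4,5]
  2-simplices (10): [1,2,3], [1,2,4], [1,2,5], [1,3,4], [1,3,5], [1,4,5], [2,3,4], [2,3,5], [2,4,5], [3,4,5]
  3-simplices (5): [1,2,3,4], [1,2,3,5], [1,2,4,5], [1,3,4,5], [2,3,4,5]

Hence C_0 ≅ Z^5, C_1 ≅ Z^10, C_2 ≅ Z^10, C_3 ≅ Z^5.

The boundary map ∂_1: C_1 → C_0 maps an edge to its endpoints' difference, ∂[p,q] = q − p. For instance
  ∂[1,3] = [3] − [1].
The resulting 5×10 matrix has rank 4, and its Smith normal form has invariant factors (1,1,1,1).

The boundary map ∂_2: C_2 → C_1 maps a triangle to the signed sum of its edges. For instance
  ∂[1,2,5] = [2,5] − [1,5] + [1,2],
  ∂[2,4,5] = [4,5] − [2,5] + [2,4].
This gives a 10×10 integer matrix of rank 6; reducing to Smith normal form yields diagonal entries (1,1,1,1,1,1).

The boundary map ∂_3: C_3 → C_2 sends each 3-simplex σ to the alternating sum Σ_i (−1)^i (σ with its i-th vertex removed). For instance
  ∂[1,2,3,4] = [2,3,4] − [1,3,4] + [1,2,4] − [1,2,3],
  ∂[2,3,4,5] = [3,4,5] − [2,4,5] + [2,3,5] − [2,3,4].
The resulting 10×5 matrix has rank 4, and its Smith normal form has invariant factors (1,1,1,1).

Computing H_k = (kernel of ∂_k) / (image of ∂_{k+1}):

  H_1: rank ker ∂_1 − rank ∂_2 = (10 − 4) − 6 = 0, and the invariant factors of ∂_2 are all 1, so H_1 ≅ 0.

(K is a triangulation of the 3-sphere S^3.)

H_1 = 0.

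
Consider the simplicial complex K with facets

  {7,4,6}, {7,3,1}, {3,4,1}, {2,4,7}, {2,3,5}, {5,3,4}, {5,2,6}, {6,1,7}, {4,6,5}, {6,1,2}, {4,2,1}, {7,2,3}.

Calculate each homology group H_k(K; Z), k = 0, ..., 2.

Take the total order 1 < 2 < 3 < 4 < 5 < 6 < 7 on the vertex set. Then K (dimension 2) consists of the simplices:

  0-simplices (7): [1], [2], [3], [4], [5], [6], [7]
  1-simplices (18): [1,2], [1,3], [1,4], [1,6], [1,7], [2,3], [2,4], [2,5], [2,6], [2,7], [3,4], [3,5], [3,7], [4,5], [4,6], [4,7], [5,6], [6,7]
  2-simplices (12): [1,2,4], [1,2,6], [1,3,4], [1,3,7], [1,6,7], [2,3,5], [2,3,7], [2,4,7], [2,5,6], [3,4,5], [4,5,6], [4,6,7]

so the chain groups are C_0 ≅ Z^7, C_1 ≅ Z^18, C_2 ≅ Z^12.

Boundary ∂_1: C_1 → C_0 maps an edge to its endpoints' difference, ∂[p,q] = q − p. For instance
  ∂[3,7] = [7] − [3].
As a 7×18 matrix over Z this has rank 6, with invariant factors (1,1,1,1,1,1).

Boundary ∂_2: C_2 → C_1 acts by ∂[p,q,r] = [q,r] − [p,r] + [p,q]. For instance
  ∂[4,5,6] = [5,6] − [4,6] + [4,5],
  ∂[1,2,6] = [2,6] − [1,6] + [1,2].
The 18×12 boundary matrix has rank 12 and Smith normal form diag(1,1,1,1,1,1,1,1,1,1,1,2).

Now H_k = ker ∂_k / im ∂_{k+1}, so:

  H_0: rank C_0 − rank ∂_1 = 7 − 6 = 1, and the invariant factors of ∂_1 are all 1, so H_0 ≅ Z.
  H_1: rank ker ∂_1 − rank ∂_2 = (18 − 6) − 12 = 0, and ∂_2 has invariant factor 2 > 1, so H_1 ≅ Z/2Z.
  H_2: rank ker ∂_2 − rank ∂_3 = (12 − 12) − 0 = 0, and there is no ∂_3, so H_2 ≅ 0.

As a check, the Euler characteristic is 7 − 18 + 12 = 1, which agrees with 1 − 0 + 0 = 1.

H_0 ≅ Z,  H_1 ≅ Z/2Z,  H_2 = 0.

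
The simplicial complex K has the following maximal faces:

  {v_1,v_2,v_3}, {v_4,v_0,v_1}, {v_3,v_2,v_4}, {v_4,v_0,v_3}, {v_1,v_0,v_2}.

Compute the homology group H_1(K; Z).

Take the total order v_0 < v_1 < v_2 < v_3 < v_4 on the vertex set. Then K (dimension 2) consists of the simplices:

  0-simplices (5): [v_0], [v_1], [v_2], [v_3], [v_4]
  1-simplices (10): [v_0,v_1], [v_0,v_2], [v_0,v_3], [v_0,v_4], [v_1,v_2], [v_1,v_3], [v_1,v_4], [v_2,v_3], [v_2,v_4], [v_3,v_4]
  2-simplices (5): [v_0,v_1,v_2], [v_0,v_1,v_4], [v_0,v_3,v_4], [v_1,v_2,v_3], [v_2,v_3,v_4]

Hence C_0 ≅ Z^5, C_1 ≅ Z^10, C_2 ≅ Z^5.

Boundary ∂_1: C_1 → C_0 sends each edge [p,q] (with p < q) to q − p.
The resulting 5×10 matrix has rank 4, and its Smith normal form has invariant factors (1,1,1,1).

Boundary ∂_2: C_2 → C_1 acts by ∂[p,q,r] = [q,r] − [p,r] + [p,q]. For instance
  ∂[v_0,v_1,v_4] = [v_1,v_4] − [v_0,v_4] + [v_0,v_1],
  ∂[v_1,v_2,v_3] = [v_2,v_3] − [v_1,v_3] + [v_1,v_2].
The 10×5 boundary matrix has rank 5 and Smith normal form diag(1,1,1,1,1).

Computing H_k = (kernel of ∂_k) / (image of ∂_{k+1}):

  H_1: rank ker ∂_1 − rank ∂_2 = (10 − 4) − 5 = 1, and the invariant factors of ∂_2 are all 1, so H_1 ≅ Z.

H_1 = Z.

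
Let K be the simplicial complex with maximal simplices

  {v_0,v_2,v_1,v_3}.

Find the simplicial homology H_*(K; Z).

H_0 ≅ Z,  H_1 = 0,  H_2 = 0,  H_3 = 0.

Take the total order v_0 < v_1 < v_2 < v_3 on the vertex set. Then K (dimension 3) consists of the simplices:

  0-simplices (4): [v_0], [v_1], [v_2], [v_3]
  1-simplices (6): [v_0,v_1], [v_0,v_2], [v_0,v_3], [v_1,v_2], [v_1,v_3], [v_2,v_3]
  2-simplices (4): [v_0,v_1,v_2], [v_0,v_1,v_3], [v_0,v_2,v_3], [v_1,v_2,v_3]
  3-simplices (1): [v_0,v_1,v_2,v_3]

giving chain groups C_0 ≅ Z^4, C_1 ≅ Z^6, C_2 ≅ Z^4, C_3 ≅ Z^1.

∂_1: C_1 → C_0 sends each edge [p,q] (with p < q) to q − p.
As a 4×6 matrix over Z this has rank 3, with invariant factors (1,1,1).

∂_2: C_2 → C_1 maps a triangle to the signed sum of its edges. For instance
  ∂[v_1,v_2,v_3] = [v_2,v_3] − [v_1,v_3] + [v_1,v_2],
  ∂[v_0,v_1,v_3] = [v_1,v_3] − [v_0,v_3] + [v_0,v_1].
The 6×4 boundary matrix has rank 3 and Smith normal form diag(1,1,1).

∂_3: C_3 → C_2 sends each 3-simplex σ to the alternating sum Σ_i (−1)^i (σ with its i-th vertex removed). For instance
  ∂[v_0,v_1,v_2,v_3] = [v_1,v_2,v_3] − [v_0,v_2,v_3] + [v_0,v_1,v_3] − [v_0,v_1,v_2].
As a 4×1 matrix over Z this has rank 1, with invariant factors (1).

Computing H_k = (kernel of ∂_k) / (image of ∂_{k+1}):

  H_0: rank C_0 − rank ∂_1 = 4 − 3 = 1, and the invariant factors of ∂_1 are all 1, so H_0 ≅ Z.
  H_1: rank ker ∂_1 − rank ∂_2 = (6 − 3) − 3 = 0, and the invariant factors of ∂_2 are all 1, so H_1 ≅ 0.
  H_2: rank ker ∂_2 − rank ∂_3 = (4 − 3) − 1 = 0, and the invariant factors of ∂_3 are all 1, so H_2 ≅ 0.
  H_3: rank ker ∂_3 − rank ∂_4 = (1 − 1) − 0 = 0, and there is no ∂_4, so H_3 ≅ 0.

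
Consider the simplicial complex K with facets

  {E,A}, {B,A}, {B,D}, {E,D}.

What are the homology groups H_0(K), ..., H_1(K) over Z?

H_0 ≅ Z,  H_1 ≅ Z.

Fix the vertex order A < B < D < E and write every simplex with vertices in increasing order. Then dim K = 1 and the simplices of K are:

  0-simplices (4): A, B, D, E
  1-simplices (4): AB, AE, BD, DE

giving chain groups C_0 ≅ Z^4, C_1 ≅ Z^4.

Boundary ∂_1: C_1 → C_0 is given by ∂[p,q] = [q] − [p]. For instance
  ∂AB = B − A.
This gives a 4×4 integer matrix of rank 3; reducing to Smith normal form yields diagonal entries (1,1,1).

Reading off H_k = ker ∂_k / im ∂_{k+1}:

  H_0: rank C_0 − rank ∂_1 = 4 − 3 = 1, and the invariant factors of ∂_1 are all 1, so H_0 ≅ Z.
  H_1: rank ker ∂_1 − rank ∂_2 = (4 − 3) − 0 = 1, and there is no ∂_2, so H_1 ≅ Z.

As a check, the Euler characteristic is 4 − 4 = 0, which agrees with 1 − 1 = 0.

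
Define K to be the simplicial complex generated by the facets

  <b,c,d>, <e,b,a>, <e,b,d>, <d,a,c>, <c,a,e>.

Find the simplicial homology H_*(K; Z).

H_0 ≅ Z,  H_1 ≅ Z,  H_2 = 0.

K has 5 vertices, 10 edges, 5 triangles.
rank ∂_0 = 0, rank ∂_1 = 4 ⇒ b_0 = 5 − 0 − 4 = 1; all invariant factors of ∂_1 are 1 so no torsion. So H_0 ≅ Z.
rank ∂_1 = 4, rank ∂_2 = 5 ⇒ b_1 = 10 − 4 − 5 = 1; all invariant factors of ∂_2 are 1 so no torsion. So H_1 ≅ Z.
rank ∂_2 = 5, rank ∂_3 = 0 ⇒ b_2 = 5 − 5 − 0 = 0. So H_2 ≅ 0.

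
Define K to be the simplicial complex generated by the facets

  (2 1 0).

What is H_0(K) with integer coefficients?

Order the vertices as 0 < 1 < 2. Listing each simplex with vertices in this order, K has dimension 2 with simplices:

  0-simplices (3): [0], [1], [2]
  1-simplices (3): [0,1], [0,2], [1,2]
  2-simplices (1): [0,1,2]

so the chain groups are C_0 ≅ Z^3, C_1 ≅ Z^3, C_2 ≅ Z^1.

Boundary ∂_1: C_1 → C_0 is given by ∂[p,q] = [q] − [p]. For instance
  ∂[0,1] = [1] − [0].
The 3×3 boundary matrix has rank 2 and Smith normal form diag(1,1).

The boundary map ∂_2: C_2 → C_1 sends each 2-simplex [p,q,r] to [q,r] − [p,r] + [p,q]. For instance
  ∂[0,1,2] = [1,2] − [0,2] + [0,1].
The 3×1 boundary matrix has rank 1 and Smith normal form diag(1).

Reading off H_k = ker ∂_k / im ∂_{k+1}:

  H_0: rank C_0 − rank ∂_1 = 3 − 2 = 1, and the invariant factors of ∂_1 are all 1, so H_0 ≅ Z.

H_0 = Z.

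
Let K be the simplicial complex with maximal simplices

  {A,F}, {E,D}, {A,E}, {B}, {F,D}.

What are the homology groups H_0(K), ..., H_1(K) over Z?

H_0 = Z^2,  H_1 = Z.

K has 5 vertices, 4 edges.
rank ∂_0 = 0, rank ∂_1 = 3 ⇒ b_0 = 5 − 0 − 3 = 2; all invariant factors of ∂_1 are 1 so no torsion. So H_0 = Z^2.
rank ∂_1 = 3, rank ∂_2 = 0 ⇒ b_1 = 4 − 3 − 0 = 1. So H_1 = Z.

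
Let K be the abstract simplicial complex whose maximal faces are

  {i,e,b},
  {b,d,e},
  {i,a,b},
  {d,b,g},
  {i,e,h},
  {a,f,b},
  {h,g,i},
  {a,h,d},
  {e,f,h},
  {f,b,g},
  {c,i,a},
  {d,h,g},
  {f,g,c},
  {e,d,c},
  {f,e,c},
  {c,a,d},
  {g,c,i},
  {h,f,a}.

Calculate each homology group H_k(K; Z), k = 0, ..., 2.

H_0 ≅ Z,  H_1 ≅ Z^2,  H_2 ≅ Z.

Take the total order a < b < c < d < e < f < g < h < i on the vertex set. Then K (dimension 2) consists of the simplices:

  0-simplices (9): a, b, c, d, e, f, g, h, i
  1-simplices (27): ab, ac, ad, af, ah, ai, bd, be, bf, bg, bi, cd, ce, cf, cg, ci, de, dg, dh, ef, eh, ei, fg, fh, gh, gi, hi
  2-simplices (18): abf, abi, acd, aci, adh, afh, bde, bdg, bei, bfg, cde, cef, cfg, cgi, dgh, efh, ehi, ghi

so the chain groups are C_0 ≅ Z^9, C_1 ≅ Z^27, C_2 ≅ Z^18.

∂_1: C_1 → C_0 maps an edge to its endpoints' difference, ∂[p,q] = q − p.
This gives a 9×27 integer matrix of rank 8; reducing to Smith normal form yields diagonal entries (1,1,1,1,1,1,1,1).

Boundary ∂_2: C_2 → C_1 acts by ∂[p,q,r] = [q,r] − [p,r] + [p,q]. For instance
  ∂cfg = fg − cg + cf,
  ∂adh = dh − ah + ad.
The resulting 27×18 matrix has rank 17, and its Smith normal form has invariant factors (1,1,1,1,1,1,1,1,1,1,1,1,1,1,1,1,1).

Now H_k = ker ∂_k / im ∂_{k+1}, so:

  H_0: rank C_0 − rank ∂_1 = 9 − 8 = 1, and the invariant factors of ∂_1 are all 1, so H_0 = Z.
  H_1: rank ker ∂_1 − rank ∂_2 = (27 − 8) − 17 = 2, and the invariant factors of ∂_2 are all 1, so H_1 = Z^2.
  H_2: rank ker ∂_2 − rank ∂_3 = (18 − 17) − 0 = 1, and there is no ∂_3, so H_2 = Z.

As a check, the Euler characteristic is 9 − 27 + 18 = 0, which agrees with 1 − 2 + 1 = 0.
(K is a triangulation of the torus T^2.)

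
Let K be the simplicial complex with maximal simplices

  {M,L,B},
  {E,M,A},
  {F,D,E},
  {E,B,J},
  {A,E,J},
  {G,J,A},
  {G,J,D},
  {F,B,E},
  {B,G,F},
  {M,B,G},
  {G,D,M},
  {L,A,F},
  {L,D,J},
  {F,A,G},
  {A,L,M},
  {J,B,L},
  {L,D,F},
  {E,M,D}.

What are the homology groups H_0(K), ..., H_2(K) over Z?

H_0 ≅ Z,  H_1 ≅ Z^2,  H_2 ≅ Z.

Order the vertices as A < B < D < E < F < G < J < L < M. Listing each simplex with vertices in this order, K has dimension 2 with simplices:

  0-simplices (9): A, B, D, E, F, G, J, L, M
  1-simplices (27): AE, AF, AG, AJ, AL, AM, BE, BF, BG, BJ, BL, BM, DE, DF, DG, DJ, DL, DM, EF, EJ, EM, FG, FL, GJ, GM, JL, LM
  2-simplices (18): AEJ, AEM, AFG, AFL, AGJ, ALM, BEF, BEJ, BFG, BGM, BJL, BLM, DEF, DEM, DFL, DGJ, DGM, DJL

giving chain groups C_0 ≅ Z^9, C_1 ≅ Z^27, C_2 ≅ Z^18.

∂_1: C_1 → C_0 is given by ∂[p,q] = [q] − [p]. For instance
  ∂BG = G − B.
This gives a 9×27 integer matrix of rank 8; reducing to Smith normal form yields diagonal entries (1,1,1,1,1,1,1,1).

∂_2: C_2 → C_1 sends each 2-simplex [p,q,r] to [q,r] − [p,r] + [p,q]. For instance
  ∂AEM = EM − AM + AE,
  ∂AEJ = EJ − AJ + AE.
The resulting 27×18 matrix has rank 17, and its Smith normal form has invariant factors (1,1,1,1,1,1,1,1,1,1,1,1,1,1,1,1,1).

Reading off H_k = ker ∂_k / im ∂_{k+1}:

  H_0: rank C_0 − rank ∂_1 = 9 − 8 = 1, and the invariant factors of ∂_1 are all 1, so H_0 = Z.
  H_1: rank ker ∂_1 − rank ∂_2 = (27 − 8) − 17 = 2, and the invariant factors of ∂_2 are all 1, so H_1 = Z^2.
  H_2: rank ker ∂_2 − rank ∂_3 = (18 − 17) − 0 = 1, and there is no ∂_3, so H_2 = Z.

(K is a triangulation of the torus T^2.)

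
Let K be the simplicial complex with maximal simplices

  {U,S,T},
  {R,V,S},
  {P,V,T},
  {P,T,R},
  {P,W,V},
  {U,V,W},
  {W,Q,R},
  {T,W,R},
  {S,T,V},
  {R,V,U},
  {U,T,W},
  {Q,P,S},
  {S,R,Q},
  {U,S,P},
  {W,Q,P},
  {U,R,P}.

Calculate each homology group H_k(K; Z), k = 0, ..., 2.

Take the total order P < Q < R < S < T < U < V < W on the vertex set. Then K (dimension 2) consists of the simplices:

  0-simplices (8): P, Q, R, S, T, U, V, W
  1-simplices (24): PQ, PR, PS, PT, PU, PV, PW, QR, QS, QW, RS, RT, RU, RV, RW, ST, SU, SV, TU, TV, TW, UV, UW, VW
  2-simplices (16): PQS, PQW, PRT, PRU, PSU, PTV, PVW, QRS, QRW, RSV, RTW, RUV, STU, STV, TUW, UVW

Hence C_0 ≅ Z^8, C_1 ≅ Z^24, C_2 ≅ Z^16.

∂_1: C_1 → C_0 is given by ∂[p,q] = [q] − [p].
As a 8×24 matrix over Z this has rank 7, with invariant factors (1,1,1,1,1,1,1).

The boundary map ∂_2: C_2 → C_1 acts by ∂[p,q,r] = [q,r] − [p,r] + [p,q]. For instance
  ∂TUW = UW − TW + TU,
  ∂PRU = RU − PU + PR.
As a 24×16 matrix over Z this has rank 15, with invariant factors (1,1,1,1,1,1,1,1,1,1,1,1,1,1,1).

Now H_k = ker ∂_k / im ∂_{k+1}, so:

  H_0: rank C_0 − rank ∂_1 = 8 − 7 = 1, and the invariant factors of ∂_1 are all 1, so H_0 ≅ Z.
  H_1: rank ker ∂_1 − rank ∂_2 = (24 − 7) − 15 = 2, and the invariant factors of ∂_2 are all 1, so H_1 ≅ Z^2.
  H_2: rank ker ∂_2 − rank ∂_3 = (16 − 15) − 0 = 1, and there is no ∂_3, so H_2 ≅ Z.

H_0 = Z,  H_1 = Z^2,  H_2 = Z.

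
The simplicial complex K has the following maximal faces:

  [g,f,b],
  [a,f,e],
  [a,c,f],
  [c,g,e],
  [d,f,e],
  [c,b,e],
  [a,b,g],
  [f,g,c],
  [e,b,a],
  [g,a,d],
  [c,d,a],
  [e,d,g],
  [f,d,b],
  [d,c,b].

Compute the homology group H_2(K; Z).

H_2 ≅ Z.

Fix the vertex order a < b < c < d < e < f < g and write every simplex with vertices in increasing order. Then dim K = 2 and the simplices of K are:

  0-simplices (7): a, b, c, d, e, f, g
  1-simplices (21): ab, ac, ad, ae, af, ag, bc, bd, be, bf, bg, cd, ce, cf, cg, de, df, dg, ef, eg, fg
  2-simplices (14): abe, abg, acd, acf, adg, aef, bcd, bce, bdf, bfg, ceg, cfg, def, deg

so the chain groups are C_0 ≅ Z^7, C_1 ≅ Z^21, C_2 ≅ Z^14.

∂_1: C_1 → C_0 sends each edge [p,q] (with p < q) to q − p. For instance
  ∂bf = f − b.
The 7×21 boundary matrix has rank 6 and Smith normal form diag(1,1,1,1,1,1).

Boundary ∂_2: C_2 → C_1 sends each 2-simplex [p,q,r] to [q,r] − [p,r] + [p,q]. For instance
  ∂acd = cd − ad + ac,
  ∂abe = be − ae + ab.
As a 21×14 matrix over Z this has rank 13, with invariant factors (1,1,1,1,1,1,1,1,1,1,1,1,1).

Now H_k = ker ∂_k / im ∂_{k+1}, so:

  H_2: rank ker ∂_2 − rank ∂_3 = (14 − 13) − 0 = 1, and there is no ∂_3, so H_2 ≅ Z.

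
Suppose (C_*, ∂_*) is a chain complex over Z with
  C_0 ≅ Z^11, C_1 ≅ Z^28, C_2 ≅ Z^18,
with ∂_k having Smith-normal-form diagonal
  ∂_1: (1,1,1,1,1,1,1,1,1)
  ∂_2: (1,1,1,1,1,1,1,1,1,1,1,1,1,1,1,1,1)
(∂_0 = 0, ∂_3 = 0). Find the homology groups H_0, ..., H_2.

H_0 ≅ Z^2,  H_1 ≅ Z^2,  H_2 ≅ Z.

H_0: b_0 = 11 − 0 − 9 = 2; torsion from ∂_1 factors > 1: none. So H_0 ≅ Z^2.
H_1: b_1 = 28 − 9 − 17 = 2; torsion from ∂_2 factors > 1: none. So H_1 ≅ Z^2.
H_2: b_2 = 18 − 17 − 0 = 1; torsion from ∂_3 factors > 1: none. So H_2 ≅ Z.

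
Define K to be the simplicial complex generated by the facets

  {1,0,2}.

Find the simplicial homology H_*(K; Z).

Order the vertices as 0 < 1 < 2. Listing each simplex with vertices in this order, K has dimension 2 with simplices:

  0-simplices (3): [0], [1], [2]
  1-simplices (3): [0,1], [0,2], [1,2]
  2-simplices (1): [0,1,2]

so the chain groups are C_0 ≅ Z^3, C_1 ≅ Z^3, C_2 ≅ Z^1.

∂_1: C_1 → C_0 sends each edge [p,q] (with p < q) to q − p.
The 3×3 boundary matrix has rank 2 and Smith normal form diag(1,1).

∂_2: C_2 → C_1 maps a triangle to the signed sum of its edges. For instance
  ∂[0,1,2] = [1,2] − [0,2] + [0,1].
This gives a 3×1 integer matrix of rank 1; reducing to Smith normal form yields diagonal entries (1).

From H_k ≅ ker(∂_k) / im(∂_{k+1}) we obtain:

  H_0: rank C_0 − rank ∂_1 = 3 − 2 = 1, and the invariant factors of ∂_1 are all 1, so H_0 ≅ Z.
  H_1: rank ker ∂_1 − rank ∂_2 = (3 − 2) − 1 = 0, and the invariant factors of ∂_2 are all 1, so H_1 ≅ 0.
  H_2: rank ker ∂_2 − rank ∂_3 = (1 − 1) − 0 = 0, and there is no ∂_3, so H_2 ≅ 0.

H_0 ≅ Z,  H_1 = 0,  H_2 = 0.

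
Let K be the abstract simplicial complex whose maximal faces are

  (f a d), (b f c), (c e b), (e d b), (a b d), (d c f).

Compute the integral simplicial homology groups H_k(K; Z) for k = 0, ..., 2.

K has 6 vertices, 12 edges, 6 triangles.
rank ∂_0 = 0, rank ∂_1 = 5 ⇒ b_0 = 6 − 0 − 5 = 1; all invariant factors of ∂_1 are 1 so no torsion. So H_0 = Z.
rank ∂_1 = 5, rank ∂_2 = 6 ⇒ b_1 = 12 − 5 − 6 = 1; all invariant factors of ∂_2 are 1 so no torsion. So H_1 = Z.
rank ∂_2 = 6, rank ∂_3 = 0 ⇒ b_2 = 6 − 6 − 0 = 0. So H_2 = 0.

H_0 ≅ Z,  H_1 ≅ Z,  H_2 = 0.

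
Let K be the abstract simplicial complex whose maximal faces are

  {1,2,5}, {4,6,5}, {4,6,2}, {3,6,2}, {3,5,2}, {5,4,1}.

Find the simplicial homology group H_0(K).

H_0 = Z.

K has 6 vertices, 12 edges, 6 triangles.
rank ∂_0 = 0, rank ∂_1 = 5 ⇒ b_0 = 6 − 0 − 5 = 1; all invariant factors of ∂_1 are 1 so no torsion. So H_0 = Z.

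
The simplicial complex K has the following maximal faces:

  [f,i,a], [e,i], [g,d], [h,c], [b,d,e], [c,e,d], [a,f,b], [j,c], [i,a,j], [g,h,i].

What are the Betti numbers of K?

Fix the vertex order a < b < c < d < e < f < g < h < i < j and write every simplex with vertices in increasing order. Then dim K = 2 and the simplices of K are:

  0-simplices (10): a, b, c, d, e, f, g, h, i, j
  1-simplices (19): ab, af, ai, aj, bd, be, bf, cd, ce, ch, cj, de, dg, ei, fi, gh, gi, hi, ij
  2-simplices (6): abf, afi, aij, bde, cde, ghi

giving chain groups C_0 ≅ Z^10, C_1 ≅ Z^19, C_2 ≅ Z^6.

∂_1: C_1 → C_0 is given by ∂[p,q] = [q] − [p]. For instance
  ∂ch = h − c.
The resulting 10×19 matrix has rank 9, and its Smith normal form has invariant factors (1,1,1,1,1,1,1,1,1).

∂_2: C_2 → C_1 sends each 2-simplex [p,q,r] to [q,r] − [p,r] + [p,q]. For instance
  ∂abf = bf − af + ab,
  ∂cde = de − ce + cd.
The resulting 19×6 matrix has rank 6, and its Smith normal form has invariant factors (1,1,1,1,1,1).

Now H_k = ker ∂_k / im ∂_{k+1}, so:

  H_0: rank C_0 − rank ∂_1 = 10 − 9 = 1, and the invariant factors of ∂_1 are all 1, so H_0 ≅ Z.
  H_1: rank ker ∂_1 − rank ∂_2 = (19 − 9) − 6 = 4, and the invariant factors of ∂_2 are all 1, so H_1 ≅ Z^4.
  H_2: rank ker ∂_2 − rank ∂_3 = (6 − 6) − 0 = 0, and there is no ∂_3, so H_2 ≅ 0.

As a check, the Euler characteristic is 10 − 19 + 6 = -3, which agrees with 1 − 4 + 0 = -3.

Hence the Betti numbers are b_0 = 1, b_1 = 4, b_2 = 0.

b_0 = 1, b_1 = 4, b_2 = 0.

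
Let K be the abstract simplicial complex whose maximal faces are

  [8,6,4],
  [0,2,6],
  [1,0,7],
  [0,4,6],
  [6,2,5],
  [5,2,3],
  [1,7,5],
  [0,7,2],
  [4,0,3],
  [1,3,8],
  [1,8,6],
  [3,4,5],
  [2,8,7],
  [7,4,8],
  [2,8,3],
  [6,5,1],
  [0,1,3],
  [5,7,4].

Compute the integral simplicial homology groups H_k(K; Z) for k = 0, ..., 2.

H_0 = Z,  H_1 = Z^2,  H_2 = Z.

Fix the vertex order 0 < 1 < 2 < 3 < 4 < 5 < 6 < 7 < 8 and write every simplex with vertices in increasing order. Then dim K = 2 and the simplices of K are:

  0-simplices (9): [0], [1], [2], [3], [4], [5], [6], [7], [8]
  1-simplices (27): (27 of them)
  2-simplices (18): [0,1,3], [0,1,7], [0,2,6], [0,2,7], [0,3,4], [0,4,6], [1,3,8], [1,5,6], [1,5,7], [1,6,8], [2,3,5], [2,3,8], [2,5,6], [2,7,8], [3,4,5], [4,5,7], [4,6,8], [4,7,8]

so the chain groups are C_0 ≅ Z^9, C_1 ≅ Z^27, C_2 ≅ Z^18.

The boundary map ∂_1: C_1 → C_0 is given by ∂[p,q] = [q] − [p].
The 9×27 boundary matrix has rank 8 and Smith normal form diag(1,1,1,1,1,1,1,1).

∂_2: C_2 → C_1 acts by ∂[p,q,r] = [q,r] − [p,r] + [p,q]. For instance
  ∂[2,5,6] = [5,6] − [2,6] + [2,5],
  ∂[2,7,8] = [7,8] − [2,8] + [2,7].
This gives a 27×18 integer matrix of rank 17; reducing to Smith normal form yields diagonal entries (1,1,1,1,1,1,1,1,1,1,1,1,1,1,1,1,1).

Reading off H_k = ker ∂_k / im ∂_{k+1}:

  H_0: rank C_0 − rank ∂_1 = 9 − 8 = 1, and the invariant factors of ∂_1 are all 1, so H_0 ≅ Z.
  H_1: rank ker ∂_1 − rank ∂_2 = (27 − 8) − 17 = 2, and the invariant factors of ∂_2 are all 1, so H_1 ≅ Z^2.
  H_2: rank ker ∂_2 − rank ∂_3 = (18 − 17) − 0 = 1, and there is no ∂_3, so H_2 ≅ Z.

As a check, the Euler characteristic is 9 − 27 + 18 = 0, which agrees with 1 − 2 + 1 = 0.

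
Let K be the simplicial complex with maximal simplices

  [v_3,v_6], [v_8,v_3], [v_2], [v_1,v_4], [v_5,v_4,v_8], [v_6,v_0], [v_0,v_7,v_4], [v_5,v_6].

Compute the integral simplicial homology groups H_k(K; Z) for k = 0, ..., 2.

We work with the vertex ordering v_0 < v_1 < v_2 < v_3 < v_4 < v_5 < v_6 < v_7 < v_8. The simplices of K, each written with vertices in increasing order, are:

  0-simplices (9): [v_0], [v_1], [v_2], [v_3], [v_4], [v_5], [v_6], [v_7], [v_8]
  1-simplices (11): [v_0,v_4], [v_0,v_6], [v_0,v_7], [v_1,v_4], [v_3,v_6], [v_3,v_8], [v_4,v_5], [v_4,v_7], [v_4,v_8], [v_5,v_6], [v_5,v_8]
  2-simplices (2): [v_0,v_4,v_7], [v_4,v_5,v_8]

Hence C_0 ≅ Z^9, C_1 ≅ Z^11, C_2 ≅ Z^2.

The boundary map ∂_1: C_1 → C_0 maps an edge to its endpoints' difference, ∂[p,q] = q − p. For instance
  ∂[v_0,v_6] = [v_6] − [v_0].
The 9×11 boundary matrix has rank 7 and Smith normal form diag(1,1,1,1,1,1,1).

Boundary ∂_2: C_2 → C_1 sends each 2-simplex [p,q,r] to [q,r] − [p,r] + [p,q]. For instance
  ∂[v_4,v_5,v_8] = [v_5,v_8] − [v_4,v_8] + [v_4,v_5],
  ∂[v_0,v_4,v_7] = [v_4,v_7] − [v_0,v_7] + [v_0,v_4].
As a 11×2 matrix over Z this has rank 2, with invariant factors (1,1).

From H_k ≅ ker(∂_k) / im(∂_{k+1}) we obtain:

  H_0: rank C_0 − rank ∂_1 = 9 − 7 = 2, and the invariant factors of ∂_1 are all 1, so H_0 = Z^2.
  H_1: rank ker ∂_1 − rank ∂_2 = (11 − 7) − 2 = 2, and the invariant factors of ∂_2 are all 1, so H_1 = Z^2.
  H_2: rank ker ∂_2 − rank ∂_3 = (2 − 2) − 0 = 0, and there is no ∂_3, so H_2 = 0.

As a check, the Euler characteristic is 9 − 11 + 2 = 0, which agrees with 2 − 2 + 0 = 0.

H_0 ≅ Z^2,  H_1 ≅ Z^2,  H_2 = 0.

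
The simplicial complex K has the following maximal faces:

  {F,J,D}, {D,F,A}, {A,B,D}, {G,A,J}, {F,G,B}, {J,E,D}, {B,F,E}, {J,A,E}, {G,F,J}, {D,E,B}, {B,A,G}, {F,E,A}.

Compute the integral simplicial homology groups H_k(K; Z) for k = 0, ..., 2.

Order the vertices as A < B < D < E < F < G < J. Listing each simplex with vertices in this order, K has dimension 2 with simplices:

  0-simplices (7): A, B, D, E, F, G, J
  1-simplices (18): AB, AD, AE, AF, AG, AJ, BD, BE, BF, BG, DE, DF, DJ, EF, EJ, FG, FJ, GJ
  2-simplices (12): ABD, ABG, ADF, AEF, AEJ, AGJ, BDE, BEF, BFG, DEJ, DFJ, FGJ

Hence C_0 ≅ Z^7, C_1 ≅ Z^18, C_2 ≅ Z^12.

Boundary ∂_1: C_1 → C_0 sends each edge [p,q] (with p < q) to q − p. For instance
  ∂AD = D − A.
As a 7×18 matrix over Z this has rank 6, with invariant factors (1,1,1,1,1,1).

The boundary map ∂_2: C_2 → C_1 acts by ∂[p,q,r] = [q,r] − [p,r] + [p,q]. For instance
  ∂DFJ = FJ − DJ + DF,
  ∂BEF = EF − BF + BE.
The resulting 18×12 matrix has rank 12, and its Smith normal form has invariant factors (1,1,1,1,1,1,1,1,1,1,1,2).

Now H_k = ker ∂_k / im ∂_{k+1}, so:

  H_0: rank C_0 − rank ∂_1 = 7 − 6 = 1, and the invariant factors of ∂_1 are all 1, so H_0 = Z.
  H_1: rank ker ∂_1 − rank ∂_2 = (18 − 6) − 12 = 0, and ∂_2 has invariant factor 2 > 1, so H_1 = Z/2.
  H_2: rank ker ∂_2 − rank ∂_3 = (12 − 12) − 0 = 0, and there is no ∂_3, so H_2 = 0.

H_0 ≅ Z,  H_1 ≅ Z/2,  H_2 = 0.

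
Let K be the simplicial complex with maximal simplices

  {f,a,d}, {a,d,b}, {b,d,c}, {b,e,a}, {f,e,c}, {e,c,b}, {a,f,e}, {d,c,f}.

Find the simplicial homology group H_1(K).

H_1 = 0.

K has 6 vertices, 12 edges, 8 triangles.
rank ∂_1 = 5, rank ∂_2 = 7 ⇒ b_1 = 12 − 5 − 7 = 0; all invariant factors of ∂_2 are 1 so no torsion. So H_1 ≅ 0.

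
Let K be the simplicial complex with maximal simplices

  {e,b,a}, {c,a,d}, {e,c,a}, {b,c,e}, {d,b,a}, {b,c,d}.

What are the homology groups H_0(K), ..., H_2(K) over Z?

H_0 ≅ Z,  H_1 = 0,  H_2 ≅ Z.

We work with the vertex ordering a < b < c < d < e. The simplices of K, each written with vertices in increasing order, are:

  0-simplices (5): a, b, c, d, e
  1-simplices (9): ab, ac, ad, ae, bc, bd, be, cd, ce
  2-simplices (6): abd, abe, acd, ace, bcd, bce

Hence C_0 ≅ Z^5, C_1 ≅ Z^9, C_2 ≅ Z^6.

∂_1: C_1 → C_0 sends each edge [p,q] (with p < q) to q − p. For instance
  ∂ce = e − c.
As a 5×9 matrix over Z this has rank 4, with invariant factors (1,1,1,1).

Boundary ∂_2: C_2 → C_1 maps a triangle to the signed sum of its edges. For instance
  ∂abd = bd − ad + ab,
  ∂acd = cd − ad + ac.
As a 9×6 matrix over Z this has rank 5, with invariant factors (1,1,1,1,1).

Now H_k = ker ∂_k / im ∂_{k+1}, so:

  H_0: rank C_0 − rank ∂_1 = 5 − 4 = 1, and the invariant factors of ∂_1 are all 1, so H_0 ≅ Z.
  H_1: rank ker ∂_1 − rank ∂_2 = (9 − 4) − 5 = 0, and the invariant factors of ∂_2 are all 1, so H_1 ≅ 0.
  H_2: rank ker ∂_2 − rank ∂_3 = (6 − 5) − 0 = 1, and there is no ∂_3, so H_2 ≅ Z.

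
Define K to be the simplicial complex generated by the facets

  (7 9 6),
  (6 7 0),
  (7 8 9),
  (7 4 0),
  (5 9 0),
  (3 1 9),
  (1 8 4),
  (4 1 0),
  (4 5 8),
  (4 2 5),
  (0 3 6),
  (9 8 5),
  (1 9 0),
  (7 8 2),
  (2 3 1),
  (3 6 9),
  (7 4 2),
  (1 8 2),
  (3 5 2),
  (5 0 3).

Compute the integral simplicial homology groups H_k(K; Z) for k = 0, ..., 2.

Fix the vertex order 0 < 1 < 2 < 3 < 4 < 5 < 6 < 7 < 8 < 9 and write every simplex with vertices in increasing order. Then dim K = 2 and the simplices of K are:

  0-simplices (10): [0], [1], [2], [3], [4], [5], [6], [7], [8], [9]
  1-simplices (30): (30 of them)
  2-simplices (20): (20 of them)

giving chain groups C_0 ≅ Z^10, C_1 ≅ Z^30, C_2 ≅ Z^20.

Boundary ∂_1: C_1 → C_0 maps an edge to its endpoints' difference, ∂[p,q] = q − p. For instance
  ∂[5,8] = [8] − [5].
As a 10×30 matrix over Z this has rank 9, with invariant factors (1,1,1,1,1,1,1,1,1).

∂_2: C_2 → C_1 sends each 2-simplex [p,q,r] to [q,r] − [p,r] + [p,q]. For instance
  ∂[7,8,9] = [8,9] − [7,9] + [7,8],
  ∂[2,4,5] = [4,5] − [2,5] + [2,4].
As a 30×20 matrix over Z this has rank 20, with invariant factors (1,1,1,1,1,1,1,1,1,1,1,1,1,1,1,1,1,1,1,2).

Computing H_k = (kernel of ∂_k) / (image of ∂_{k+1}):

  H_0: rank C_0 − rank ∂_1 = 10 − 9 = 1, and the invariant factors of ∂_1 are all 1, so H_0 = Z.
  H_1: rank ker ∂_1 − rank ∂_2 = (30 − 9) − 20 = 1, and ∂_2 has invariant factor 2 > 1, so H_1 = Z ⊕ Z_2.
  H_2: rank ker ∂_2 − rank ∂_3 = (20 − 20) − 0 = 0, and there is no ∂_3, so H_2 = 0.

As a check, the Euler characteristic is 10 − 30 + 20 = 0, which agrees with 1 − 1 + 0 = 0.

H_0 ≅ Z,  H_1 ≅ Z ⊕ Z_2,  H_2 = 0.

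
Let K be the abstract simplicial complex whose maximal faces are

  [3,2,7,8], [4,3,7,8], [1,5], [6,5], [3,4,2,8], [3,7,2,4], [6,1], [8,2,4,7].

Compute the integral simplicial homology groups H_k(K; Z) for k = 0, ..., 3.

H_0 = Z^2,  H_1 = Z,  H_2 = 0,  H_3 = Z.

Order the vertices as 1 < 2 < 3 < 4 < 5 < 6 < 7 < 8. Listing each simplex with vertices in this order, K has dimension 3 with simplices:

  0-simplices (8): [1], [2], [3], [4], [5], [6], [7], [8]
  1-simplices (13): [1,5], [1,6], [2,3], [2,4], [2,7], [2,8], [3,4], [3,7], [3,8], [4,7], [4,8], [5,6], [7,8]
  2-simplices (10): [2,3,4], [2,3,7], [2,3,8], [2,4,7], [2,4,8], [2,7,8], [3,4,7], [3,4,8], [3,7,8], [4,7,8]
  3-simplices (5): [2,3,4,7], [2,3,4,8], [2,3,7,8], [2,4,7,8], [3,4,7,8]

Hence C_0 ≅ Z^8, C_1 ≅ Z^13, C_2 ≅ Z^10, C_3 ≅ Z^5.

The boundary map ∂_1: C_1 → C_0 is given by ∂[p,q] = [q] − [p].
As a 8×13 matrix over Z this has rank 6, with invariant factors (1,1,1,1,1,1).

Boundary ∂_2: C_2 → C_1 acts by ∂[p,q,r] = [q,r] − [p,r] + [p,q]. For instance
  ∂[2,4,7] = [4,7] − [2,7] + [2,4],
  ∂[3,4,8] = [4,8] − [3,8] + [3,4].
The 13×10 boundary matrix has rank 6 and Smith normal form diag(1,1,1,1,1,1).

The boundary map ∂_3: C_3 → C_2 sends each 3-simplex σ to the alternating sum Σ_i (−1)^i (σ with its i-th vertex removed). For instance
  ∂[3,4,7,8] = [4,7,8] − [3,7,8] + [3,4,8] − [3,4,7],
  ∂[2,3,4,7] = [3,4,7] − [2,4,7] + [2,3,7] − [2,3,4].
This gives a 10×5 integer matrix of rank 4; reducing to Smith normal form yields diagonal entries (1,1,1,1).

From H_k ≅ ker(∂_k) / im(∂_{k+1}) we obtain:

  H_0: rank C_0 − rank ∂_1 = 8 − 6 = 2, and the invariant factors of ∂_1 are all 1, so H_0 ≅ Z^2.
  H_1: rank ker ∂_1 − rank ∂_2 = (13 − 6) − 6 = 1, and the invariant factors of ∂_2 are all 1, so H_1 ≅ Z.
  H_2: rank ker ∂_2 − rank ∂_3 = (10 − 6) − 4 = 0, and the invariant factors of ∂_3 are all 1, so H_2 ≅ 0.
  H_3: rank ker ∂_3 − rank ∂_4 = (5 − 4) − 0 = 1, and there is no ∂_4, so H_3 ≅ Z.

As a check, the Euler characteristic is 8 − 13 + 10 − 5 = 0, which agrees with 2 − 1 + 0 − 1 = 0.
(K is a triangulation of the disjoint union of the 3-sphere S^3 and the circle S^1.)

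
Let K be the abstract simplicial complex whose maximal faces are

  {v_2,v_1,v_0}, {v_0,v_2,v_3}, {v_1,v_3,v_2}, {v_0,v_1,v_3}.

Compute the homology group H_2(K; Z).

Take the total order v_0 < v_1 < v_2 < v_3 on the vertex set. Then K (dimension 2) consists of the simplices:

  0-simplices (4): [v_0], [v_1], [v_2], [v_3]
  1-simplices (6): [v_0,v_1], [v_0,v_2], [v_0,v_3], [v_1,v_2], [v_1,v_3], [v_2,v_3]
  2-simplices (4): [v_0,v_1,v_2], [v_0,v_1,v_3], [v_0,v_2,v_3], [v_1,v_2,v_3]

Hence C_0 ≅ Z^4, C_1 ≅ Z^6, C_2 ≅ Z^4.

The boundary map ∂_1: C_1 → C_0 maps an edge to its endpoints' difference, ∂[p,q] = q − p.
As a 4×6 matrix over Z this has rank 3, with invariant factors (1,1,1).

Boundary ∂_2: C_2 → C_1 sends each 2-simplex [p,q,r] to [q,r] − [p,r] + [p,q]. For instance
  ∂[v_0,v_2,v_3] = [v_2,v_3] − [v_0,v_3] + [v_0,v_2],
  ∂[v_1,v_2,v_3] = [v_2,v_3] − [v_1,v_3] + [v_1,v_2].
The 6×4 boundary matrix has rank 3 and Smith normal form diag(1,1,1).

Now H_k = ker ∂_k / im ∂_{k+1}, so:

  H_2: rank ker ∂_2 − rank ∂_3 = (4 − 3) − 0 = 1, and there is no ∂_3, so H_2 ≅ Z.

H_2 ≅ Z.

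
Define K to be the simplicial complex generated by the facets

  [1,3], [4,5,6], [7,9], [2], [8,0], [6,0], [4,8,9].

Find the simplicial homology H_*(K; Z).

Fix the vertex order 0 < 1 < 2 < 3 < 4 < 5 < 6 < 7 < 8 < 9 and write every simplex with vertices in increasing order. Then dim K = 2 and the simplices of K are:

  0-simplices (10): [0], [1], [2], [3], [4], [5], [6], [7], [8], [9]
  1-simplices (10): [0,6], [0,8], [1,3], [4,5], [4,6], [4,8], [4,9], [5,6], [7,9], [8,9]
  2-simplices (2): [4,5,6], [4,8,9]

Hence C_0 ≅ Z^10, C_1 ≅ Z^10, C_2 ≅ Z^2.

Boundary ∂_1: C_1 → C_0 sends each edge [p,q] (with p < q) to q − p.
The 10×10 boundary matrix has rank 7 and Smith normal form diag(1,1,1,1,1,1,1).

Boundary ∂_2: C_2 → C_1 acts by ∂[p,q,r] = [q,r] − [p,r] + [p,q]. For instance
  ∂[4,5,6] = [5,6] − [4,6] + [4,5],
  ∂[4,8,9] = [8,9] − [4,9] + [4,8].
The resulting 10×2 matrix has rank 2, and its Smith normal form has invariant factors (1,1).

Reading off H_k = ker ∂_k / im ∂_{k+1}:

  H_0: rank C_0 − rank ∂_1 = 10 − 7 = 3, and the invariant factors of ∂_1 are all 1, so H_0 ≅ Z^3.
  H_1: rank ker ∂_1 − rank ∂_2 = (10 − 7) − 2 = 1, and the invariant factors of ∂_2 are all 1, so H_1 ≅ Z.
  H_2: rank ker ∂_2 − rank ∂_3 = (2 − 2) − 0 = 0, and there is no ∂_3, so H_2 ≅ 0.

H_0 ≅ Z^3,  H_1 ≅ Z,  H_2 = 0.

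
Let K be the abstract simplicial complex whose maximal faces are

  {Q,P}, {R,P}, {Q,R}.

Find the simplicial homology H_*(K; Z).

H_0 = Z,  H_1 = Z.

K has 3 vertices, 3 edges.
rank ∂_0 = 0, rank ∂_1 = 2 ⇒ b_0 = 3 − 0 − 2 = 1; all invariant factors of ∂_1 are 1 so no torsion. So H_0 ≅ Z.
rank ∂_1 = 2, rank ∂_2 = 0 ⇒ b_1 = 3 − 2 − 0 = 1. So H_1 ≅ Z.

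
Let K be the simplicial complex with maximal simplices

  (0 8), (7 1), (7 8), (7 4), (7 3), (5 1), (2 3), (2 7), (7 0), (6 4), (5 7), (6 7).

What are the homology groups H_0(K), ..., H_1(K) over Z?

Order the vertices as 0 < 1 < 2 < 3 < 4 < 5 < 6 < 7 < 8. Listing each simplex with vertices in this order, K has dimension 1 with simplices:

  0-simplices (9): [0], [1], [2], [3], [4], [5], [6], [7], [8]
  1-simplices (12): [0,7], [0,8], [1,5], [1,7], [2,3], [2,7], [3,7], [4,6], [4,7], [5,7], [6,7], [7,8]

Hence C_0 ≅ Z^9, C_1 ≅ Z^12.

∂_1: C_1 → C_0 sends each edge [p,q] (with p < q) to q − p.
This gives a 9×12 integer matrix of rank 8; reducing to Smith normal form yields diagonal entries (1,1,1,1,1,1,1,1).

Reading off H_k = ker ∂_k / im ∂_{k+1}:

  H_0: rank C_0 − rank ∂_1 = 9 − 8 = 1, and the invariant factors of ∂_1 are all 1, so H_0 = Z.
  H_1: rank ker ∂_1 − rank ∂_2 = (12 − 8) − 0 = 4, and there is no ∂_2, so H_1 = Z^4.

H_0 = Z,  H_1 = Z^4.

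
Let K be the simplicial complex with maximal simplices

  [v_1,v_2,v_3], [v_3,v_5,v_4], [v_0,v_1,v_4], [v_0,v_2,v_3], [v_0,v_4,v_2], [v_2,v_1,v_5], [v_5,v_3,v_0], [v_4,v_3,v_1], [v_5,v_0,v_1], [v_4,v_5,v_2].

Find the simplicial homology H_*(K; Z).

H_0 ≅ Z,  H_1 ≅ Z/2Z,  H_2 = 0.

Order the vertices as v_0 < v_1 < v_2 < v_3 < v_4 < v_5. Listing each simplex with vertices in this order, K has dimension 2 with simplices:

  0-simplices (6): [v_0], [v_1], [v_2], [v_3], [v_4], [v_5]
  1-simplices (15): (15 of them)
  2-simplices (10): [v_0,v_1,v_4], [v_0,v_1,v_5], [v_0,v_2,v_3], [v_0,v_2,v_4], [v_0,v_3,v_5], [v_1,v_2,v_3], [v_1,v_2,v_5], [v_1,v_3,v_4], [v_2,v_4,v_5], [v_3,v_4,v_5]

Hence C_0 ≅ Z^6, C_1 ≅ Z^15, C_2 ≅ Z^10.

The boundary map ∂_1: C_1 → C_0 is given by ∂[p,q] = [q] − [p]. For instance
  ∂[v_3,v_5] = [v_5] − [v_3].
The resulting 6×15 matrix has rank 5, and its Smith normal form has invariant factors (1,1,1,1,1).

The boundary map ∂_2: C_2 → C_1 acts by ∂[p,q,r] = [q,r] − [p,r] + [p,q]. For instance
  ∂[v_0,v_3,v_5] = [v_3,v_5] − [v_0,v_5] + [v_0,v_3],
  ∂[v_0,v_1,v_4] = [v_1,v_4] − [v_0,v_4] + [v_0,v_1].
The 15×10 boundary matrix has rank 10 and Smith normal form diag(1,1,1,1,1,1,1,1,1,2).

From H_k ≅ ker(∂_k) / im(∂_{k+1}) we obtain:

  H_0: rank C_0 − rank ∂_1 = 6 − 5 = 1, and the invariant factors of ∂_1 are all 1, so H_0 ≅ Z.
  H_1: rank ker ∂_1 − rank ∂_2 = (15 − 5) − 10 = 0, and ∂_2 has invariant factor 2 > 1, so H_1 ≅ Z/2Z.
  H_2: rank ker ∂_2 − rank ∂_3 = (10 − 10) − 0 = 0, and there is no ∂_3, so H_2 ≅ 0.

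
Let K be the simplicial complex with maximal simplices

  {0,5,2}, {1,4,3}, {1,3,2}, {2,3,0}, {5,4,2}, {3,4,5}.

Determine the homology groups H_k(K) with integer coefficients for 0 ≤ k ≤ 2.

H_0 ≅ Z,  H_1 ≅ Z,  H_2 = 0.

Fix the vertex order 0 < 1 < 2 < 3 < 4 < 5 and write every simplex with vertices in increasing order. Then dim K = 2 and the simplices of K are:

  0-simplices (6): [0], [1], [2], [3], [4], [5]
  1-simplices (12): [0,2], [0,3], [0,5], [1,2], [1,3], [1,4], [2,3], [2,4], [2,5], [3,4], [3,5], [4,5]
  2-simplices (6): [0,2,3], [0,2,5], [1,2,3], [1,3,4], [2,4,5], [3,4,5]

Hence C_0 ≅ Z^6, C_1 ≅ Z^12, C_2 ≅ Z^6.

∂_1: C_1 → C_0 sends each edge [p,q] (with p < q) to q − p.
This gives a 6×12 integer matrix of rank 5; reducing to Smith normal form yields diagonal entries (1,1,1,1,1).

The boundary map ∂_2: C_2 → C_1 maps a triangle to the signed sum of its edges. For instance
  ∂[0,2,5] = [2,5] − [0,5] + [0,2],
  ∂[3,4,5] = [4,5] − [3,5] + [3,4].
This gives a 12×6 integer matrix of rank 6; reducing to Smith normal form yields diagonal entries (1,1,1,1,1,1).

Reading off H_k = ker ∂_k / im ∂_{k+1}:

  H_0: rank C_0 − rank ∂_1 = 6 − 5 = 1, and the invariant factors of ∂_1 are all 1, so H_0 ≅ Z.
  H_1: rank ker ∂_1 − rank ∂_2 = (12 − 5) − 6 = 1, and the invariant factors of ∂_2 are all 1, so H_1 ≅ Z.
  H_2: rank ker ∂_2 − rank ∂_3 = (6 − 6) − 0 = 0, and there is no ∂_3, so H_2 ≅ 0.

As a check, the Euler characteristic is 6 − 12 + 6 = 0, which agrees with 1 − 1 + 0 = 0.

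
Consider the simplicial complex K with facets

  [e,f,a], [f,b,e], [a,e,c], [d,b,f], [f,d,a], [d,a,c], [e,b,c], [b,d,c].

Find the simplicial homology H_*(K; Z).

H_0 ≅ Z,  H_1 = 0,  H_2 ≅ Z.

Fix the vertex order a < b < c < d < e < f and write every simplex with vertices in increasing order. Then dim K = 2 and the simplices of K are:

  0-simplices (6): a, b, c, d, e, f
  1-simplices (12): ac, ad, ae, af, bc, bd, be, bf, cd, ce, df, ef
  2-simplices (8): acd, ace, adf, aef, bcd, bce, bdf, bef

giving chain groups C_0 ≅ Z^6, C_1 ≅ Z^12, C_2 ≅ Z^8.

∂_1: C_1 → C_0 is given by ∂[p,q] = [q] − [p].
The 6×12 boundary matrix has rank 5 and Smith normal form diag(1,1,1,1,1).

The boundary map ∂_2: C_2 → C_1 sends each 2-simplex [p,q,r] to [q,r] − [p,r] + [p,q]. For instance
  ∂bef = ef − bf + be,
  ∂aef = ef − af + ae.
As a 12×8 matrix over Z this has rank 7, with invariant factors (1,1,1,1,1,1,1).

From H_k ≅ ker(∂_k) / im(∂_{k+1}) we obtain:

  H_0: rank C_0 − rank ∂_1 = 6 − 5 = 1, and the invariant factors of ∂_1 are all 1, so H_0 = Z.
  H_1: rank ker ∂_1 − rank ∂_2 = (12 − 5) − 7 = 0, and the invariant factors of ∂_2 are all 1, so H_1 = 0.
  H_2: rank ker ∂_2 − rank ∂_3 = (8 − 7) − 0 = 1, and there is no ∂_3, so H_2 = Z.

(K is a triangulation of the 2-sphere S^2.)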